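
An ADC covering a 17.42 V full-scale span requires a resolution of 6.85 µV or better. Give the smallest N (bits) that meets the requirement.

22 bits

Number of steps required ≥ 17.42 V / 6.85 µV = 2543065.69.
Need 2^N ≥ 2543065.69; 2^21 = 2097152, 2^22 = 4194304.
Minimum N = 22.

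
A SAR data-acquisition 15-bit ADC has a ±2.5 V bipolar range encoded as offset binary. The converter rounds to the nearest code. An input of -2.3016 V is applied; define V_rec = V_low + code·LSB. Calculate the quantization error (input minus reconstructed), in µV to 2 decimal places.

35.74 µV

One LSB is 5 V / 32768 = 152.59 µV.
Scaled input = 1300.2342 LSBs, so code = 1300.
Code 1300 maps back to (−2.5) + 1300×0.000152588 V = -2.3016357 V.
Difference: 3.57422e-05 V → 35.74 µV.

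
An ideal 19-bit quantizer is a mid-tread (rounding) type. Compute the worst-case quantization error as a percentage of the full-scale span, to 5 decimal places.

Rounding → worst-case error = ½ LSB = V_FS/2^20, so 100/1048576 = 9.53674e-05 % of full scale.

0.00010 %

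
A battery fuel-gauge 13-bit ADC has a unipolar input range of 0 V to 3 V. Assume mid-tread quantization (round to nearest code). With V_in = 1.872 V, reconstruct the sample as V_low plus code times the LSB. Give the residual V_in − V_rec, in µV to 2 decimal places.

-70.31 µV

LSB = 3/2^13 = 366.21 µV.
(V_in − V_low)/LSB = (1.872 − 0)/0.000366211 = 5111.8080 → code 5112 (round).
V_rec = 0 + 5112·0.000366211 = 1.8720703 V.
Error = 1.872 − 1.8720703 = -7.03125e-05 V = -70.31 µV.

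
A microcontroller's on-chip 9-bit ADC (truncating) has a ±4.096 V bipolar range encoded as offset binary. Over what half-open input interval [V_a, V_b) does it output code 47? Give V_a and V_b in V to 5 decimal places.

[-3.34400 V, -3.32800 V)

LSB = 8.192/2^9 = 16.000 mV.
V_a = V_low + 47·LSB = -3.344 V; V_b = V_low + 48·LSB = -3.328 V.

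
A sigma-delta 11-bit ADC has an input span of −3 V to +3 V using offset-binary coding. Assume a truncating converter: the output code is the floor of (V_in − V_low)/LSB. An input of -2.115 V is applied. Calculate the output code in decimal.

code 302

Full-scale span = 6 V; LSB = 6/2^11 = 2.930 mV.
(V_in − V_low)/LSB = (-2.115 − (−3)) / 0.00292969 = 302.080.
So the output code is 302.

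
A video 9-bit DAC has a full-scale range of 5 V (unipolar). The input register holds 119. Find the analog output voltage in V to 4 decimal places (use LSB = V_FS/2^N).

LSB = 5 V / 2^9 = 9.766 mV.
V_out = 0 + 119 × 0.00976562 V = 1.16211 V.

1.1621 V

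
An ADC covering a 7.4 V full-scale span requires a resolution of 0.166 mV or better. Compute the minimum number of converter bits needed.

16 bits

Number of steps required ≥ 7.4 V / 0.166 mV = 44578.31.
Need 2^N ≥ 44578.31; 2^15 = 32768, 2^16 = 65536.
Minimum N = 16.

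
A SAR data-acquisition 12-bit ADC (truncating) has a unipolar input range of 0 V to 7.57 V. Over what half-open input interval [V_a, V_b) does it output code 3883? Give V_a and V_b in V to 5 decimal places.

LSB = 7.57/2^12 = 1.848 mV.
V_a = V_low + 3883·LSB = 7.17635 V; V_b = V_low + 3884·LSB = 7.17819 V.

[7.17635 V, 7.17819 V)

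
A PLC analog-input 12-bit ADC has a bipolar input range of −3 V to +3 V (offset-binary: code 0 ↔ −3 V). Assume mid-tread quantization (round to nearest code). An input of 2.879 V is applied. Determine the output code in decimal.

LSB = 6 V / 4096 = 1.465 mV.
(2.879 − (−3)) / 0.00146484 = 4013.397 LSBs.
So the output code is 4013.

code 4013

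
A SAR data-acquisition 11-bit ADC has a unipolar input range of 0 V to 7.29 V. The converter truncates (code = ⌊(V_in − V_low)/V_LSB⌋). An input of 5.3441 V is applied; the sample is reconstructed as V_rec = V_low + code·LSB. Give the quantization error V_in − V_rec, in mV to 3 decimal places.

1.185 mV

One LSB is 7.29 V / 2048 = 3.560 mV.
(5.3441 − 0)/0.00355957 = 1501.3329; ⌊·⌋ gives code 1501.
V_rec = 0 + 1501·0.00355957 = 5.342915 V.
Error = 5.3441 − 5.342915 = 0.00118496 V = 1.185 mV.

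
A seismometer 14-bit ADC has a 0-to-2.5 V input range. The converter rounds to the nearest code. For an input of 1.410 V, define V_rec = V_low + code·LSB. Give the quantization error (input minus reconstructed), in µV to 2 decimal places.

Step size: 2.5 V ÷ 2^14 = 152.59 µV.
Scaled input = 9240.5760 LSBs, so code = 9241.
Code 9241 maps back to 0 + 9241×0.000152588 V = 1.4100647 V.
Error = 1.410 − 1.4100647 = -6.46973e-05 V = -64.70 µV.

-64.70 µV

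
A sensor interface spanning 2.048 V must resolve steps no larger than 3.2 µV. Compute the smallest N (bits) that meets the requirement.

20 bits

Number of steps required ≥ 2.048 V / 3.2 µV = 640000.00.
Need 2^N ≥ 640000.00; 2^19 = 524288, 2^20 = 1048576.
Minimum N = 20.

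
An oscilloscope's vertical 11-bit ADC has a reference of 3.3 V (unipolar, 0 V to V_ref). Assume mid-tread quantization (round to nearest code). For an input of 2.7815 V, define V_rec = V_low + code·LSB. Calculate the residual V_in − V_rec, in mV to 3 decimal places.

Step size: 3.3 V ÷ 2^11 = 1.611 mV.
Scaled input = 1726.2158 LSBs, so code = 1726.
V_rec = 0 + 1726·0.00161133 = 2.7811523 V.
Difference: 0.000347656 V → 0.348 mV.

0.348 mV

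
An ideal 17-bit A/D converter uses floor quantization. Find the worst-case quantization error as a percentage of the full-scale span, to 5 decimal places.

Truncating → worst-case error = 1 LSB = V_FS/2^17, so 100/131072 = 0.000762939 % of full scale.

0.00076 %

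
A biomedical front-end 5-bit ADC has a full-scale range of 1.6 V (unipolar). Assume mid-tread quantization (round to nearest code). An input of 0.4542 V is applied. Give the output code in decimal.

code 9

With 32 levels over 1.6 V, one step is 50.000 mV.
(0.4542 − 0) / 0.05 = 9.084 LSBs.
round(9.084) = 9.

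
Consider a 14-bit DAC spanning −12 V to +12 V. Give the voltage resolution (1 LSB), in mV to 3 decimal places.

Full-scale span = 24 V.
LSB = 24 / 2^14 = 24 / 16384 = 0.00146484 V = 1.465 mV.

1.465 mV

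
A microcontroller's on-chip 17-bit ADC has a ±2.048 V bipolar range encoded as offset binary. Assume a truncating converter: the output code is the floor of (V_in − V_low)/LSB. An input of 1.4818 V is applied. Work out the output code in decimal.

LSB = 4.096 V / 131072 = 31.25 µV.
(V_in − V_low)/LSB = (1.4818 − (−2.048)) / 3.125e-05 = 112953.600.
Floor → code 112953.

code 112953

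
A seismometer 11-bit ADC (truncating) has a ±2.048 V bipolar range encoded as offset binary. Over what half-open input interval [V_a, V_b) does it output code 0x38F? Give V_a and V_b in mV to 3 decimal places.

LSB = 4.096/2^11 = 2.000 mV.
Code 0x38F = 911 decimal.
V_a = V_low + 911·LSB = -0.226 V; V_b = V_low + 912·LSB = -0.224 V.

[-226.000 mV, -224.000 mV)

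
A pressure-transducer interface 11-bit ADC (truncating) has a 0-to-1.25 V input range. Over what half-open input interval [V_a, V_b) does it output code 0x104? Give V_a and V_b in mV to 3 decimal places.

[158.691 mV, 159.302 mV)

LSB = 1.25/2^11 = 0.610 mV.
Code 0x104 = 260 decimal.
V_a = V_low + 260·LSB = 0.158691 V; V_b = V_low + 261·LSB = 0.159302 V.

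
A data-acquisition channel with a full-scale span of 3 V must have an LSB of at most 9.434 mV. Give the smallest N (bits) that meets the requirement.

Number of steps required ≥ 3 V / 9.434 mV = 318.00.
Need 2^N ≥ 318.00; 2^8 = 256, 2^9 = 512.
Minimum N = 9.

9 bits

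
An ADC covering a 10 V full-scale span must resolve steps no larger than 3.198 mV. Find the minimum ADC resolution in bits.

Number of steps required ≥ 10 V / 3.198 mV = 3126.95.
Need 2^N ≥ 3126.95; 2^11 = 2048, 2^12 = 4096.
Minimum N = 12.

12 bits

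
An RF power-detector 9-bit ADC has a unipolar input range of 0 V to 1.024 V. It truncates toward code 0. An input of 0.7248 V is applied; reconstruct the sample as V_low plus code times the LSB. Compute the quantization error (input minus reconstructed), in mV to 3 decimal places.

Step size: 1.024 V ÷ 2^9 = 2.000 mV.
(0.7248 − 0)/0.002 = 362.4000; ⌊·⌋ gives code 362.
Code 362 maps back to 0 + 362×0.002 V = 0.724 V.
V_in − V_rec = 0.0008 V = 0.800 mV.

0.800 mV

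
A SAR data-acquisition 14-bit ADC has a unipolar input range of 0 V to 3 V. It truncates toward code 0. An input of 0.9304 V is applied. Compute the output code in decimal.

LSB = 3 V / 16384 = 183.11 µV.
Input sits at 5081.225 steps above V_low.
⌊·⌋(5081.225) = 5081.

code 5081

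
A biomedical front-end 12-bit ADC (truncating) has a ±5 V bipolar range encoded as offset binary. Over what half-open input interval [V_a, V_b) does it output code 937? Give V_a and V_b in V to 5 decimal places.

LSB = 10/2^12 = 2.441 mV.
V_a = V_low + 937·LSB = -2.7124 V; V_b = V_low + 938·LSB = -2.70996 V.

[-2.71240 V, -2.70996 V)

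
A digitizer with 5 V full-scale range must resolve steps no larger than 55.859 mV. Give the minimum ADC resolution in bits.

7 bits

Number of steps required ≥ 5 V / 55.859 mV = 89.51.
Need 2^N ≥ 89.51; 2^6 = 64, 2^7 = 128.
Minimum N = 7.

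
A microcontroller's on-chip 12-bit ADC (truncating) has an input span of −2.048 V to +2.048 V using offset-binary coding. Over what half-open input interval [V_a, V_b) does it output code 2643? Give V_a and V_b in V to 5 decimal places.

[0.59500 V, 0.59600 V)

LSB = 4.096/2^12 = 1.000 mV.
V_a = V_low + 2643·LSB = 0.595 V; V_b = V_low + 2644·LSB = 0.596 V.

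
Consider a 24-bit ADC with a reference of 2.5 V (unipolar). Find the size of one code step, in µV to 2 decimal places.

0.15 µV

Full-scale span = 2.5 V.
LSB = 2.5 / 2^24 = 2.5 / 16777216 = 1.49012e-07 V = 0.15 µV.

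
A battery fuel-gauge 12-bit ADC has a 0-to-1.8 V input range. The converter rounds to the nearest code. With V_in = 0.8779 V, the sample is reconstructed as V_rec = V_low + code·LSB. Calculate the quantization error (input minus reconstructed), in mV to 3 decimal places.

LSB = 1.8/2^12 = 439.45 µV.
Scaled input = 1997.7102 LSBs, so code = 1998.
V_rec = 0 + 1998·0.000439453 = 0.87802734 V.
Difference: -0.000127344 V → -0.127 mV.

-0.127 mV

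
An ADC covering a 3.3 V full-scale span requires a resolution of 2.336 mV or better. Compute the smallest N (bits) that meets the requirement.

11 bits

Number of steps required ≥ 3.3 V / 2.336 mV = 1412.67.
Need 2^N ≥ 1412.67; 2^10 = 1024, 2^11 = 2048.
Minimum N = 11.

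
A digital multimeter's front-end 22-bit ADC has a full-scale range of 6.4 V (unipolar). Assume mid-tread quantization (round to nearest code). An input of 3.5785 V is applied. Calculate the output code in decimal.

code 2345206

LSB = 6.4 V / 4194304 = 1.53 µV.
(3.5785 − 0) / 1.52588e-06 = 2345205.760 LSBs.
So the output code is 2345206.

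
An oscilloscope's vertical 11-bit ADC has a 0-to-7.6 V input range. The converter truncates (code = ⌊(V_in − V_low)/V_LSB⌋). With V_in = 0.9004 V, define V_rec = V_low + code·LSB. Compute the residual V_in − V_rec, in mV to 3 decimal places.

Step size: 7.6 V ÷ 2^11 = 3.711 mV.
Scaled input = 242.6341 LSBs, so code = 242.
Reconstructed: 0.89804688 V.
Difference: 0.00235313 V → 2.353 mV.

2.353 mV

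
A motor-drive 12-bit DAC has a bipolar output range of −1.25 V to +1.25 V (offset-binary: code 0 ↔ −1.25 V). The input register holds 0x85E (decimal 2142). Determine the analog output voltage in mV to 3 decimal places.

57.373 mV

LSB = 2.5 V / 2^12 = 0.610 mV.
Code 0x85E = 2142 decimal.
V_out = (−1.25) + 2142 × 0.000610352 V = 0.057373 V.
= 57.373 mV.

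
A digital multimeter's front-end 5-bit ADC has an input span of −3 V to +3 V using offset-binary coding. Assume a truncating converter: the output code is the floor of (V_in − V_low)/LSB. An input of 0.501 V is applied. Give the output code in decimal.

Full-scale span = 6 V; LSB = 6/2^5 = 187.500 mV.
Input sits at 18.672 steps above V_low.
Floor → code 18.

code 18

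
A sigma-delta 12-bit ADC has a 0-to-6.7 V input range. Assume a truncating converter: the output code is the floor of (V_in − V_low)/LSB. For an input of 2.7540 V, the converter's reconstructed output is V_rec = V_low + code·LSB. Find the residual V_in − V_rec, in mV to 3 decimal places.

1.046 mV

One LSB is 6.7 V / 4096 = 1.636 mV.
(2.7540 − 0)/0.00163574 = 1683.6394; ⌊·⌋ gives code 1683.
Reconstructed: 2.7529541 V.
Difference: 0.0010459 V → 1.046 mV.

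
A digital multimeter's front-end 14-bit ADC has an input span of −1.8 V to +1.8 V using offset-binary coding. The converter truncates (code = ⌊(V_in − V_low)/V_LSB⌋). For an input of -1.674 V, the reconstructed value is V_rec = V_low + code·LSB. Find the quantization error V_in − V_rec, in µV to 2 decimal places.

96.68 µV

LSB = 3.6/2^14 = 219.73 µV.
(-1.674 − (−1.8))/0.000219727 = 573.4400; ⌊·⌋ gives code 573.
Code 573 maps back to (−1.8) + 573×0.000219727 V = -1.6740967 V.
Difference: 9.66797e-05 V → 96.68 µV.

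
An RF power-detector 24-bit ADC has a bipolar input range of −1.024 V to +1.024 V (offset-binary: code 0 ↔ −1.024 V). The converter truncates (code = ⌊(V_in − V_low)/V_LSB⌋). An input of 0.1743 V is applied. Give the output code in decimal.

With 16777216 levels over 2.048 V, one step is 0.12 µV.
(V_in − V_low)/LSB = (0.1743 − (−1.024)) / 1.2207e-07 = 9816473.600.
⌊·⌋(9816473.600) = 9816473.

code 9816473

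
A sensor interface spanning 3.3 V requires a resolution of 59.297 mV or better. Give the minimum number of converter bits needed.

Number of steps required ≥ 3.3 V / 59.297 mV = 55.65.
Need 2^N ≥ 55.65; 2^5 = 32, 2^6 = 64.
Minimum N = 6.

6 bits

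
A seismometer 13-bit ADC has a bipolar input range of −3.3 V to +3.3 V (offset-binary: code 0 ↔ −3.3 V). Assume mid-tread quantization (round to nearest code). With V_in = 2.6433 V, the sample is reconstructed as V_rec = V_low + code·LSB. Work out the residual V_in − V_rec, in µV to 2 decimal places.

-83.79 µV

One LSB is 6.6 V / 8192 = 0.806 mV.
(V_in − V_low)/LSB = (2.6433 − (−3.3))/0.000805664 = 7376.8960 → code 7377 (round).
Code 7377 maps back to (−3.3) + 7377×0.000805664 V = 2.6433838 V.
Error = 2.6433 − 2.6433838 = -8.37891e-05 V = -83.79 µV.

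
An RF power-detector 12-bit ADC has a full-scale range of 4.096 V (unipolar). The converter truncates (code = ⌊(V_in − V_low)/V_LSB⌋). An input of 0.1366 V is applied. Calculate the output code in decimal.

LSB = 4.096 V / 4096 = 1.000 mV.
(V_in − V_low)/LSB = (0.1366 − 0) / 0.001 = 136.600.
⌊·⌋(136.600) = 136.

code 136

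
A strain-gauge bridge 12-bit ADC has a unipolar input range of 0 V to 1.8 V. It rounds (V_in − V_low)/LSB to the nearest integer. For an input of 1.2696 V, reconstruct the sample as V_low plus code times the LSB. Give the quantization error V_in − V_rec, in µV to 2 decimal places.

One LSB is 1.8 V / 4096 = 439.45 µV.
(1.2696 − 0)/0.000439453 = 2889.0453; round gives code 2889.
V_rec = 0 + 2889·0.000439453 = 1.2695801 V.
Error = 1.2696 − 1.2695801 = 1.99219e-05 V = 19.92 µV.

19.92 µV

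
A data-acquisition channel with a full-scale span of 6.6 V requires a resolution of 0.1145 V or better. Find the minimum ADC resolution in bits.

Number of steps required ≥ 6.6 V / 0.1145 V = 57.64.
Need 2^N ≥ 57.64; 2^5 = 32, 2^6 = 64.
Minimum N = 6.

6 bits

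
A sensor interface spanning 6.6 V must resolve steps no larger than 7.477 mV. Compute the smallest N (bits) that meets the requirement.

10 bits

Number of steps required ≥ 6.6 V / 7.477 mV = 882.71.
Need 2^N ≥ 882.71; 2^9 = 512, 2^10 = 1024.
Minimum N = 10.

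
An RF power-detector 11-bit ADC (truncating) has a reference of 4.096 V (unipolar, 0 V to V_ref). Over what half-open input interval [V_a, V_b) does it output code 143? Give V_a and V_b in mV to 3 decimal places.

[286.000 mV, 288.000 mV)

LSB = 4.096/2^11 = 2.000 mV.
V_a = V_low + 143·LSB = 0.286 V; V_b = V_low + 144·LSB = 0.288 V.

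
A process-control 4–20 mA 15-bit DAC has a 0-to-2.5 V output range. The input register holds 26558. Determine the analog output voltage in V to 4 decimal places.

2.0262 V

LSB = 2.5 V / 2^15 = 76.29 µV.
V_out = 0 + 26558 × 7.62939e-05 V = 2.02621 V.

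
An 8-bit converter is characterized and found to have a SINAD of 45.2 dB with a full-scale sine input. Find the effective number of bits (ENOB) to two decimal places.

ENOB = (SINAD − 1.76) / 6.02 = (45.2 − 1.76)/6.02 = 7.216.

7.22 bits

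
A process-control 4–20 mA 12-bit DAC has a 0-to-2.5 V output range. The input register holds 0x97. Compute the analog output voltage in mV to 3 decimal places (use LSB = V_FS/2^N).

LSB = 2.5 V / 2^12 = 0.610 mV.
Code 0x97 = 151 decimal.
V_out = 0 + 151 × 0.000610352 V = 0.0921631 V.
= 92.163 mV.

92.163 mV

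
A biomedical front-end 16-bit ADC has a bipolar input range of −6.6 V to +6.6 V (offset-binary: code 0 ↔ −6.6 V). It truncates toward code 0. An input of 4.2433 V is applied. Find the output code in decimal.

Full-scale span = 13.2 V; LSB = 13.2/2^16 = 201.42 µV.
(V_in − V_low)/LSB = (4.2433 − (−6.6)) / 0.000201416 = 53835.342.
⌊·⌋(53835.342) = 53835.

code 53835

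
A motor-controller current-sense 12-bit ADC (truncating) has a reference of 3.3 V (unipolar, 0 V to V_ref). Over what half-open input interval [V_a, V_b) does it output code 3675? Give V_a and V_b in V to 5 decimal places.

LSB = 3.3/2^12 = 0.806 mV.
V_a = V_low + 3675·LSB = 2.96082 V; V_b = V_low + 3676·LSB = 2.96162 V.

[2.96082 V, 2.96162 V)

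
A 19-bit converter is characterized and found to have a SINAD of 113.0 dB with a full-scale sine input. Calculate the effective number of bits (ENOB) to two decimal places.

18.48 bits

ENOB = (SINAD − 1.76) / 6.02 = (113.0 − 1.76)/6.02 = 18.478.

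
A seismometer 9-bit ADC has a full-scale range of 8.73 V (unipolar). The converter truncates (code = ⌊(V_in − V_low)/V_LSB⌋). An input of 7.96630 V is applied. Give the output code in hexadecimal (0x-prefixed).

code 0x1D3 (decimal 467)

With 512 levels over 8.73 V, one step is 17.051 mV.
(V_in − V_low)/LSB = (7.96630 − 0) / 0.0170508 = 467.210.
⌊·⌋(467.210) = 467.
In hexadecimal (0x-prefixed): 0x1D3.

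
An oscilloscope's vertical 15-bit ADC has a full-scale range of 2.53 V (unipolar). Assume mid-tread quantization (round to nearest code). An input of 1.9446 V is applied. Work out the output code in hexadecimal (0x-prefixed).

code 0x6262 (decimal 25186)

Full-scale span = 2.53 V; LSB = 2.53/2^15 = 77.21 µV.
Input sits at 25186.029 steps above V_low.
So the output code is 25186.
In hexadecimal (0x-prefixed): 0x6262.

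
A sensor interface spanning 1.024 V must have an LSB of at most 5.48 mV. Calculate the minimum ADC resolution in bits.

8 bits

Number of steps required ≥ 1.024 V / 5.48 mV = 186.86.
Need 2^N ≥ 186.86; 2^7 = 128, 2^8 = 256.
Minimum N = 8.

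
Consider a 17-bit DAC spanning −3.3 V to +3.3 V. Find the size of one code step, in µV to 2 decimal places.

50.35 µV

Full-scale span = 6.6 V.
LSB = 6.6 / 2^17 = 6.6 / 131072 = 5.0354e-05 V = 50.35 µV.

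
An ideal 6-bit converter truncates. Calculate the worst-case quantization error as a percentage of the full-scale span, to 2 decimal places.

Truncating → worst-case error = 1 LSB = V_FS/2^6, so 100/64 = 1.5625 % of full scale.

1.56 %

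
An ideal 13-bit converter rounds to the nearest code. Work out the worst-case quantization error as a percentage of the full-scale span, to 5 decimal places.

Rounding → worst-case error = ½ LSB = V_FS/2^14, so 100/16384 = 0.00610352 % of full scale.

0.00610 %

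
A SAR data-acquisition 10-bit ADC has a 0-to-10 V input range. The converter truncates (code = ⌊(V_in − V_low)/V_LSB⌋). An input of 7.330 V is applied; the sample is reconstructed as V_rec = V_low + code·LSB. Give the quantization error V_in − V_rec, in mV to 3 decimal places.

LSB = 10/2^10 = 9.766 mV.
(7.330 − 0)/0.00976562 = 750.5920; ⌊·⌋ gives code 750.
Code 750 maps back to 0 + 750×0.00976562 V = 7.3242188 V.
Difference: 0.00578125 V → 5.781 mV.

5.781 mV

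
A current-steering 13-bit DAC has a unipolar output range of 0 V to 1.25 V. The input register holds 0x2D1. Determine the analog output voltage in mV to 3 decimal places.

LSB = 1.25 V / 2^13 = 152.59 µV.
Code 0x2D1 = 721 decimal.
V_out = 0 + 721 × 0.000152588 V = 0.110016 V.
= 110.016 mV.

110.016 mV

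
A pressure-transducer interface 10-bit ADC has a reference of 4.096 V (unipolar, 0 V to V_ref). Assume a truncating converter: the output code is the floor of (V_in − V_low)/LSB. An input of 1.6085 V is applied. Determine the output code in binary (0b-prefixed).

Full-scale span = 4.096 V; LSB = 4.096/2^10 = 4.000 mV.
(V_in − V_low)/LSB = (1.6085 − 0) / 0.004 = 402.125.
⌊·⌋(402.125) = 402.
In binary (0b-prefixed): 0b110010010.

code 0b110010010 (decimal 402)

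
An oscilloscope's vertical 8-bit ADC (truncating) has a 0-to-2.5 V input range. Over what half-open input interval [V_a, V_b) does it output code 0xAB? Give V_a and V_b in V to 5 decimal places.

[1.66992 V, 1.67969 V)

LSB = 2.5/2^8 = 9.766 mV.
Code 0xAB = 171 decimal.
V_a = V_low + 171·LSB = 1.66992 V; V_b = V_low + 172·LSB = 1.67969 V.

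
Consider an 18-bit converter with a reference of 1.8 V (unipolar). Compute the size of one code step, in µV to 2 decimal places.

6.87 µV

Full-scale span = 1.8 V.
LSB = 1.8 / 2^18 = 1.8 / 262144 = 6.86646e-06 V = 6.87 µV.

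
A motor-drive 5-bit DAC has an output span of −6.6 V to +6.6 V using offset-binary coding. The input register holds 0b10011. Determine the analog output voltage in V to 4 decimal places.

1.2375 V

LSB = 13.2 V / 2^5 = 412.500 mV.
Code 0b10011 = 19 decimal.
V_out = (−6.6) + 19 × 0.4125 V = 1.2375 V.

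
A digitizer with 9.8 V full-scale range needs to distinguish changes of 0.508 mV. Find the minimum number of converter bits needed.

Number of steps required ≥ 9.8 V / 0.508 mV = 19291.34.
Need 2^N ≥ 19291.34; 2^14 = 16384, 2^15 = 32768.
Minimum N = 15.

15 bits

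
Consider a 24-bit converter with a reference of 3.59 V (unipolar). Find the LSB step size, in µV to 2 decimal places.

Full-scale span = 3.59 V.
LSB = 3.59 / 2^24 = 3.59 / 16777216 = 2.13981e-07 V = 0.21 µV.

0.21 µV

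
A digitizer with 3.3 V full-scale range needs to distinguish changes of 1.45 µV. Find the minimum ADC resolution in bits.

22 bits

Number of steps required ≥ 3.3 V / 1.45 µV = 2275862.07.
Need 2^N ≥ 2275862.07; 2^21 = 2097152, 2^22 = 4194304.
Minimum N = 22.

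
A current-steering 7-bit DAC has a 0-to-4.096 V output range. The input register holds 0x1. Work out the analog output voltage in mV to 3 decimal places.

32.000 mV

LSB = 4.096 V / 2^7 = 32.000 mV.
Code 0x1 = 1 decimal.
V_out = 0 + 1 × 0.032 V = 0.032 V.
= 32.000 mV.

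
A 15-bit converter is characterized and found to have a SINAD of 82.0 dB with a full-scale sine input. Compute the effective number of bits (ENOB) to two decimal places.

13.33 bits

ENOB = (SINAD − 1.76) / 6.02 = (82.0 − 1.76)/6.02 = 13.329.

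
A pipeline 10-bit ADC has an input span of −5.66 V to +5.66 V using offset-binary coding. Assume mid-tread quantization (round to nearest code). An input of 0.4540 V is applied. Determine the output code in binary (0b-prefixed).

With 1024 levels over 11.32 V, one step is 11.055 mV.
(V_in − V_low)/LSB = (0.4540 − (−5.66)) / 0.0110547 = 553.069.
round(553.069) = 553.
In binary (0b-prefixed): 0b1000101001.

code 0b1000101001 (decimal 553)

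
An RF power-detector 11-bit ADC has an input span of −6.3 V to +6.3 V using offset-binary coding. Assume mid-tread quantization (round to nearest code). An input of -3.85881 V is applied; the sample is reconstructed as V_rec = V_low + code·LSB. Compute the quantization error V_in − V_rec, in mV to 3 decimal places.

LSB = 12.6/2^11 = 6.152 mV.
Scaled input = 396.7902 LSBs, so code = 397.
V_rec = (−6.3) + 397·0.00615234 = -3.8575195 V.
Difference: -0.00129047 V → -1.290 mV.

-1.290 mV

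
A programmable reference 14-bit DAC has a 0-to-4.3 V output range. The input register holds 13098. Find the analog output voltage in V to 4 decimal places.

3.4376 V

LSB = 4.3 V / 2^14 = 262.45 µV.
V_out = 0 + 13098 × 0.000262451 V = 3.43759 V.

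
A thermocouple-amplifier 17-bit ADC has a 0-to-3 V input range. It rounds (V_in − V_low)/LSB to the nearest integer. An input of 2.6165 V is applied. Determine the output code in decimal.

code 114317

LSB = 3 V / 131072 = 22.89 µV.
(2.6165 − 0) / 2.28882e-05 = 114316.629 LSBs.
So the output code is 114317.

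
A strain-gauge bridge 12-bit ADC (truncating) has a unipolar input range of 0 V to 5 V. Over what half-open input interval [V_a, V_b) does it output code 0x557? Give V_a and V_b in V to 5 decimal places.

LSB = 5/2^12 = 1.221 mV.
Code 0x557 = 1367 decimal.
V_a = V_low + 1367·LSB = 1.6687 V; V_b = V_low + 1368·LSB = 1.66992 V.

[1.66870 V, 1.66992 V)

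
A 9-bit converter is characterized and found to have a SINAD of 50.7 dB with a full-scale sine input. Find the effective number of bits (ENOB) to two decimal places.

8.13 bits

ENOB = (SINAD − 1.76) / 6.02 = (50.7 − 1.76)/6.02 = 8.130.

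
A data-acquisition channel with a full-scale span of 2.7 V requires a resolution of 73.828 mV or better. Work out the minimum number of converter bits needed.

6 bits

Number of steps required ≥ 2.7 V / 73.828 mV = 36.57.
Need 2^N ≥ 36.57; 2^5 = 32, 2^6 = 64.
Minimum N = 6.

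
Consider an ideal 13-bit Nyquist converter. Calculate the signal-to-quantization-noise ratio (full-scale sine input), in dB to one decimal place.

SNR ≈ 6.02·N + 1.76 dB = 6.02·13 + 1.76 = 80.02 dB.

80.0 dB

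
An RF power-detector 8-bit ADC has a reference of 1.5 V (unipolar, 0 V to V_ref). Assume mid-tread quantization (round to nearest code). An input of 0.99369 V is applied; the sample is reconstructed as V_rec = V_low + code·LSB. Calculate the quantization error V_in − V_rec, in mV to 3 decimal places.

Step size: 1.5 V ÷ 2^8 = 5.859 mV.
(V_in − V_low)/LSB = (0.99369 − 0)/0.00585938 = 169.5898 → code 170 (round).
Reconstructed: 0.99609375 V.
Error = 0.99369 − 0.99609375 = -0.00240375 V = -2.404 mV.

-2.404 mV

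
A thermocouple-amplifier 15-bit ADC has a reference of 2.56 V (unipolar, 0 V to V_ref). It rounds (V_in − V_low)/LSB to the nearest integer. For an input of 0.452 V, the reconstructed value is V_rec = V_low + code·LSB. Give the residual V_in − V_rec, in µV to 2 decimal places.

One LSB is 2.56 V / 32768 = 78.12 µV.
(0.452 − 0)/7.8125e-05 = 5785.6000; round gives code 5786.
Reconstructed: 0.45203125 V.
Error = 0.452 − 0.45203125 = -3.125e-05 V = -31.25 µV.

-31.25 µV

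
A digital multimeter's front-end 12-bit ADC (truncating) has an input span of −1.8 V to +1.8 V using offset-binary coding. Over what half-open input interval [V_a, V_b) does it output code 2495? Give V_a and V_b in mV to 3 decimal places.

LSB = 3.6/2^12 = 0.879 mV.
V_a = V_low + 2495·LSB = 0.392871 V; V_b = V_low + 2496·LSB = 0.39375 V.

[392.871 mV, 393.750 mV)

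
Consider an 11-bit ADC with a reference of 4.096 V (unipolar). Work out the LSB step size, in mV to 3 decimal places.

2.000 mV

Full-scale span = 4.096 V.
LSB = 4.096 / 2^11 = 4.096 / 2048 = 0.002 V = 2.000 mV.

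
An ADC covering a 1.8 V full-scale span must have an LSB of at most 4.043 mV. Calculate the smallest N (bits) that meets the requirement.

Number of steps required ≥ 1.8 V / 4.043 mV = 445.21.
Need 2^N ≥ 445.21; 2^8 = 256, 2^9 = 512.
Minimum N = 9.

9 bits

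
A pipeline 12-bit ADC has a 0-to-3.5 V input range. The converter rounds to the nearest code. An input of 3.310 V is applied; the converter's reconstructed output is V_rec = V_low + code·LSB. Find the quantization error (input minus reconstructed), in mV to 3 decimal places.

One LSB is 3.5 V / 4096 = 0.854 mV.
(3.310 − 0)/0.000854492 = 3873.6457; round gives code 3874.
Code 3874 maps back to 0 + 3874×0.000854492 V = 3.3103027 V.
Error = 3.310 − 3.3103027 = -0.000302734 V = -0.303 mV.

-0.303 mV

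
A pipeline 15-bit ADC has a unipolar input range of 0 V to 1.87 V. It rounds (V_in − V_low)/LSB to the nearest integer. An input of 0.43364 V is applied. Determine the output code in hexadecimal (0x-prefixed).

code 0x1DAF (decimal 7599)

LSB = 1.87 V / 32768 = 57.07 µV.
Input sits at 7598.671 steps above V_low.
Round → code 7599.
In hexadecimal (0x-prefixed): 0x1DAF.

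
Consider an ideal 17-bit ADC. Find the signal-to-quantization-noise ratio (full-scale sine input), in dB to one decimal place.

SNR ≈ 6.02·N + 1.76 dB = 6.02·17 + 1.76 = 104.10 dB.

104.1 dB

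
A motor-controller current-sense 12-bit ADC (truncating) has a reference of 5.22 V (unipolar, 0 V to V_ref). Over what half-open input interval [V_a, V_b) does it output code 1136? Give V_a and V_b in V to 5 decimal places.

LSB = 5.22/2^12 = 1.274 mV.
V_a = V_low + 1136·LSB = 1.44773 V; V_b = V_low + 1137·LSB = 1.44901 V.

[1.44773 V, 1.44901 V)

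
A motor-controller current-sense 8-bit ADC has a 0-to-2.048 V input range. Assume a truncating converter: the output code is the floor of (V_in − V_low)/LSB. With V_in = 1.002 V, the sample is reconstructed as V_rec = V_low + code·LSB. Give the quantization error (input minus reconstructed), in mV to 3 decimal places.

2.000 mV

LSB = 2.048/2^8 = 8.000 mV.
(V_in − V_low)/LSB = (1.002 − 0)/0.008 = 125.2500 → code 125 (floor).
V_rec = 0 + 125·0.008 = 1 V.
Difference: 0.002 V → 2.000 mV.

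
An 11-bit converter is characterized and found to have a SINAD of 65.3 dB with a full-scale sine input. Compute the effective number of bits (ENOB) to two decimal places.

10.55 bits

ENOB = (SINAD − 1.76) / 6.02 = (65.3 − 1.76)/6.02 = 10.555.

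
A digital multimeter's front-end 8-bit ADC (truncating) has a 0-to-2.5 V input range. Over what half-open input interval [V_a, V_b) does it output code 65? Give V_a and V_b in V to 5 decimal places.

LSB = 2.5/2^8 = 9.766 mV.
V_a = V_low + 65·LSB = 0.634766 V; V_b = V_low + 66·LSB = 0.644531 V.

[0.63477 V, 0.64453 V)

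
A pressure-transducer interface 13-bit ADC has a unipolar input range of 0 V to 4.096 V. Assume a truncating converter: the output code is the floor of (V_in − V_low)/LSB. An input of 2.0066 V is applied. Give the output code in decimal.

Full-scale span = 4.096 V; LSB = 4.096/2^13 = 0.500 mV.
(V_in − V_low)/LSB = (2.0066 − 0) / 0.0005 = 4013.200.
Floor → code 4013.

code 4013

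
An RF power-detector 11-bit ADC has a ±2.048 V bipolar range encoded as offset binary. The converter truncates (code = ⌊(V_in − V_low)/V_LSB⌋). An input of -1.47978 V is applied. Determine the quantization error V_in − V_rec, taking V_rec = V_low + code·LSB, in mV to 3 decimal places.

0.220 mV

One LSB is 4.096 V / 2048 = 2.000 mV.
(V_in − V_low)/LSB = (-1.47978 − (−2.048))/0.002 = 284.1100 → code 284 (floor).
Reconstructed: -1.48 V.
V_in − V_rec = 0.00022 V = 0.220 mV.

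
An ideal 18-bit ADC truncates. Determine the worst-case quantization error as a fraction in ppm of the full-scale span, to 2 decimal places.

3.81 ppm

Truncating → worst-case error = 1 LSB = V_FS/2^18, so 1e+06/262144 = 3.8147 ppm of full scale.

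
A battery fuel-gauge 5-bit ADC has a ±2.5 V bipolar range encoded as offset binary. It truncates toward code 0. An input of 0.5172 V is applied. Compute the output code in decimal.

With 32 levels over 5 V, one step is 156.250 mV.
(0.5172 − (−2.5)) / 0.15625 = 19.310 LSBs.
Floor → code 19.

code 19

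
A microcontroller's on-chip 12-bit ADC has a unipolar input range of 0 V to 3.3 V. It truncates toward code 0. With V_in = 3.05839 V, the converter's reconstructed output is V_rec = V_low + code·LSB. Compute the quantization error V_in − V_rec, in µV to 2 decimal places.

89.22 µV

LSB = 3.3/2^12 = 0.806 mV.
(3.05839 − 0)/0.000805664 = 3796.1107; ⌊·⌋ gives code 3796.
V_rec = 0 + 3796·0.000805664 = 3.0583008 V.
V_in − V_rec = 8.92187e-05 V = 89.22 µV.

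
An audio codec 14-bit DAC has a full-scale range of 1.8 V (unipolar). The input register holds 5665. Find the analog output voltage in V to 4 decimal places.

0.6224 V

LSB = 1.8 V / 2^14 = 109.86 µV.
V_out = 0 + 5665 × 0.000109863 V = 0.622375 V.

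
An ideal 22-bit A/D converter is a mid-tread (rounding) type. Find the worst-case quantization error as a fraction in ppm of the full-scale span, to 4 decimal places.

0.1192 ppm

Rounding → worst-case error = ½ LSB = V_FS/2^23, so 1e+06/8388608 = 0.119209 ppm of full scale.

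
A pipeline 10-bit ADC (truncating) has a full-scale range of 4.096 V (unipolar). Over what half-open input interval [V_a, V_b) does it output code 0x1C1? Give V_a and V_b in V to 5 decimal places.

LSB = 4.096/2^10 = 4.000 mV.
Code 0x1C1 = 449 decimal.
V_a = V_low + 449·LSB = 1.796 V; V_b = V_low + 450·LSB = 1.8 V.

[1.79600 V, 1.80000 V)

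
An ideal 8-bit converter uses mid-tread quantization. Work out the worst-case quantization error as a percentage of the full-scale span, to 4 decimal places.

Rounding → worst-case error = ½ LSB = V_FS/2^9, so 100/512 = 0.195312 % of full scale.

0.1953 %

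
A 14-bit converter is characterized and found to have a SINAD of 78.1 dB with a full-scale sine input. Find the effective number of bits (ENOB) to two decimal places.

ENOB = (SINAD − 1.76) / 6.02 = (78.1 − 1.76)/6.02 = 12.681.

12.68 bits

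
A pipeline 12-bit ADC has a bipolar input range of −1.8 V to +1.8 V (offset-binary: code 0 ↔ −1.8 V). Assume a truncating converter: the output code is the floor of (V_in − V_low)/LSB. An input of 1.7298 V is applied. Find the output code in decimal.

code 4016

LSB = 3.6 V / 4096 = 0.879 mV.
(V_in − V_low)/LSB = (1.7298 − (−1.8)) / 0.000878906 = 4016.128.
Floor → code 4016.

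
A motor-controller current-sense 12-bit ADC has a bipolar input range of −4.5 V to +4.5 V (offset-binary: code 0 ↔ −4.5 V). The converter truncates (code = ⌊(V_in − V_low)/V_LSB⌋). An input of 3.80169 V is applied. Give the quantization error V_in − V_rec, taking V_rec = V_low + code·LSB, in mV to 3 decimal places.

Step size: 9 V ÷ 2^12 = 2.197 mV.
(V_in − V_low)/LSB = (3.80169 − (−4.5))/0.00219727 = 3778.1914 → code 3778 (floor).
Code 3778 maps back to (−4.5) + 3778×0.00219727 V = 3.8012695 V.
Error = 3.80169 − 3.8012695 = 0.000420469 V = 0.420 mV.

0.420 mV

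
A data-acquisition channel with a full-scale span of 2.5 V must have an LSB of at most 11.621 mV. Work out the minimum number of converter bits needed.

Number of steps required ≥ 2.5 V / 11.621 mV = 215.13.
Need 2^N ≥ 215.13; 2^7 = 128, 2^8 = 256.
Minimum N = 8.

8 bits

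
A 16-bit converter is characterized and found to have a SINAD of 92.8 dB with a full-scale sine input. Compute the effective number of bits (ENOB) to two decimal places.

15.12 bits

ENOB = (SINAD − 1.76) / 6.02 = (92.8 − 1.76)/6.02 = 15.123.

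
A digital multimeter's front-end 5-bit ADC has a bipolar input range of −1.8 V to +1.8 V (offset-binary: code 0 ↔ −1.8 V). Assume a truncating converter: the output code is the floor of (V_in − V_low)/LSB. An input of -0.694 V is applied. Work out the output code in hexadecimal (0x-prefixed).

code 0x9 (decimal 9)

LSB = 3.6 V / 32 = 112.500 mV.
(V_in − V_low)/LSB = (-0.694 − (−1.8)) / 0.1125 = 9.831.
Floor → code 9.
In hexadecimal (0x-prefixed): 0x9.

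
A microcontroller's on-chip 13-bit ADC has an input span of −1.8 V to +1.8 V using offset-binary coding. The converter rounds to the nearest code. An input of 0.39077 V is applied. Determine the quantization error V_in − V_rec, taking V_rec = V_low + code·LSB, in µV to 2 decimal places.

96.17 µV

One LSB is 3.6 V / 8192 = 439.45 µV.
Scaled input = 4985.2188 LSBs, so code = 4985.
Code 4985 maps back to (−1.8) + 4985×0.000439453 V = 0.39067383 V.
Error = 0.39077 − 0.39067383 = 9.61719e-05 V = 96.17 µV.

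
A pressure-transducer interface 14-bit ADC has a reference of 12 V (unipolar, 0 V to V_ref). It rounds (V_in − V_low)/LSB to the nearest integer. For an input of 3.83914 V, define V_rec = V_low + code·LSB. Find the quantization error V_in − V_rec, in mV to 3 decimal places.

Step size: 12 V ÷ 2^14 = 0.732 mV.
(3.83914 − 0)/0.000732422 = 5241.7058; round gives code 5242.
V_rec = 0 + 5242·0.000732422 = 3.8393555 V.
Error = 3.83914 − 3.8393555 = -0.000215469 V = -0.215 mV.

-0.215 mV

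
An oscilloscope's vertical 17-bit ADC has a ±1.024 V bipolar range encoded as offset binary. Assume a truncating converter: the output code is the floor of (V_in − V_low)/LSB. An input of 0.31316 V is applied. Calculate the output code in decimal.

code 85578

With 131072 levels over 2.048 V, one step is 15.62 µV.
(0.31316 − (−1.024)) / 1.5625e-05 = 85578.240 LSBs.
Floor → code 85578.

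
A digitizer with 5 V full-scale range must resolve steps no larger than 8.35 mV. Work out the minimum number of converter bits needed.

10 bits

Number of steps required ≥ 5 V / 8.35 mV = 598.80.
Need 2^N ≥ 598.80; 2^9 = 512, 2^10 = 1024.
Minimum N = 10.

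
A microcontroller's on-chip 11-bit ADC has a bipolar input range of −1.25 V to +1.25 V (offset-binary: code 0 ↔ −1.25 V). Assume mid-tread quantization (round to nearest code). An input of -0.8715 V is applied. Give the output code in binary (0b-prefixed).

LSB = 2.5 V / 2048 = 1.221 mV.
(V_in − V_low)/LSB = (-0.8715 − (−1.25)) / 0.0012207 = 310.067.
Round → code 310.
In binary (0b-prefixed): 0b100110110.

code 0b100110110 (decimal 310)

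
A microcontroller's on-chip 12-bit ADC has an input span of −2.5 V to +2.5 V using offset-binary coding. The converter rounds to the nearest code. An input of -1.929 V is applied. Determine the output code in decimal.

LSB = 5 V / 4096 = 1.221 mV.
(V_in − V_low)/LSB = (-1.929 − (−2.5)) / 0.0012207 = 467.763.
round(467.763) = 468.

code 468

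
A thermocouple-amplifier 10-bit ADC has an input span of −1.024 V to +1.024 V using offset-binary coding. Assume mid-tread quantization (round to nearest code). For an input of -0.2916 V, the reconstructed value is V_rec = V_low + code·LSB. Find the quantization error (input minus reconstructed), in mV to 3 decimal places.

One LSB is 2.048 V / 1024 = 2.000 mV.
(-0.2916 − (−1.024))/0.002 = 366.2000; round gives code 366.
Reconstructed: -0.292 V.
V_in − V_rec = 0.0004 V = 0.400 mV.

0.400 mV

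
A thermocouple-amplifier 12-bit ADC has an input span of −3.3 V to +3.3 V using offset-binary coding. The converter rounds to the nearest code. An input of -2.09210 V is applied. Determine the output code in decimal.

LSB = 6.6 V / 4096 = 1.611 mV.
Input sits at 749.630 steps above V_low.
round(749.630) = 750.

code 750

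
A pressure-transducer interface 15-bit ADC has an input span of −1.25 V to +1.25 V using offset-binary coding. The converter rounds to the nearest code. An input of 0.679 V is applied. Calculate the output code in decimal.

Full-scale span = 2.5 V; LSB = 2.5/2^15 = 76.29 µV.
(V_in − V_low)/LSB = (0.679 − (−1.25)) / 7.62939e-05 = 25283.789.
So the output code is 25284.

code 25284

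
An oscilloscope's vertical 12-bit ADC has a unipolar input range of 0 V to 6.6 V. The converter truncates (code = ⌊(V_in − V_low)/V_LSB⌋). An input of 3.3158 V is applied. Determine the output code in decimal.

code 2057

LSB = 6.6 V / 4096 = 1.611 mV.
Input sits at 2057.806 steps above V_low.
⌊·⌋(2057.806) = 2057.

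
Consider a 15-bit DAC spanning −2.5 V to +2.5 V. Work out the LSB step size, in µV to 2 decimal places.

Full-scale span = 5 V.
LSB = 5 / 2^15 = 5 / 32768 = 0.000152588 V = 152.59 µV.

152.59 µV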